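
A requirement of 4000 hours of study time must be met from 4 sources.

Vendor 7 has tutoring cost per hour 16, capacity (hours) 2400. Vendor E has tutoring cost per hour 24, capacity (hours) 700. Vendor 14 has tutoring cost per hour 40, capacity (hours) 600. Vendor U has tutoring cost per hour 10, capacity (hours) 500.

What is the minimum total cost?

76200

Use sources in increasing cost order.
Take 500 from Vendor U at 10 → need 3500 more.
Vendor 7 (16): use full 2400 → 1100 hours to go.
Take 700 from Vendor E at 24 → need 400 more.
Vendor 14 (40): take the remaining 400 → done.
Cost = 500×10 + 2400×16 + 700×24 + 400×40 = 76200.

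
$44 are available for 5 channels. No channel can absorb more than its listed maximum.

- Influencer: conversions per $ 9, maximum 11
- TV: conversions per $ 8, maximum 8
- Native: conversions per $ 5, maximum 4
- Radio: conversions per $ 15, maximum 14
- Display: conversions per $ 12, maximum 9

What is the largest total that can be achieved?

Order the channels by conversions per $: Radio 15 > Display 12 > Influencer 9 > TV 8 > Native 5.
Give Radio 14 to hit its cap of 14 → 30 left.
Display takes 9 to reach its cap of 9 → 21 left.
Influencer takes 11 to reach its cap of 11 → 10 left.
Give TV 8 to hit its cap of 8 → 2 left.
Native: +2 (room for 4) → 2. Pool exhausted.
Total = 9×11 + 8×8 + 5×2 + 15×14 + 12×9 = 491.

491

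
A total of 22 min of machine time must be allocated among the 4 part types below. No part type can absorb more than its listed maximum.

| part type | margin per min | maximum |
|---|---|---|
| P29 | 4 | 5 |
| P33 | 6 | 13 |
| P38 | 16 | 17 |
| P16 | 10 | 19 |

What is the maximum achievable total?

Highest margin per min first: P38 16 > P16 10 > P33 6 > P29 4.
P38 takes 17 to reach its cap of 17 ; 5 left.
P16: +5 (room for 19) → 5. Pool exhausted.
Total = 16×17 + 10×5 = 322.

322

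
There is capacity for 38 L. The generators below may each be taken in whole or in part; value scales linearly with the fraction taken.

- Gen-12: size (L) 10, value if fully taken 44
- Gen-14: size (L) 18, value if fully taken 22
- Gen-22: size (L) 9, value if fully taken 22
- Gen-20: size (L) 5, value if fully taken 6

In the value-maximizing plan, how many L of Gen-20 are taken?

1

Best value per unit of size first: Gen-12 44/10≈4.4, Gen-22 22/9≈2.44, Gen-14 22/18≈1.22, Gen-20 6/5≈1.2.
Gen-12: take in full, 10 L for value 44 → 28 left.
Gen-22: take in full, 9 L for value 22 → 19 left.
All 18 L of Gen-14 fit (value 22) → 1 remain.
Fill the last 1 L with part of Gen-20: 1/5 of it earns 1.2.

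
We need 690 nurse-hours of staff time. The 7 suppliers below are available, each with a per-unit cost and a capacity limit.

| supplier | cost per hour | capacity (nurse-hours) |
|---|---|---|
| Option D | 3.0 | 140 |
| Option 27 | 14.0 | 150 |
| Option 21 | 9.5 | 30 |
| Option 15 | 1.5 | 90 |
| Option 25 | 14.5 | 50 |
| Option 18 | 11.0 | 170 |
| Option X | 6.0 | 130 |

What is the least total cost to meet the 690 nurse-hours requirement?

5310

Cheapest first:
Take 90 from Option 15 at 1.5 ; need 600 more.
Take 140 from Option D at 3.0 ; need 460 more.
Option X at 6.0: take all 130 nurse-hours ; 330 still needed.
Option 21 at 9.5: take all 30 nurse-hours ; 300 still needed.
Option 18 at 11.0: take all 170 nurse-hours ; 130 still needed.
Option 27 (14.0): take the remaining 130 ; done.
Option 25: unused.
Cost = 90×1.5 + 140×3.0 + 130×6.0 + 30×9.5 + 170×11.0 + 130×14.0 = 5310.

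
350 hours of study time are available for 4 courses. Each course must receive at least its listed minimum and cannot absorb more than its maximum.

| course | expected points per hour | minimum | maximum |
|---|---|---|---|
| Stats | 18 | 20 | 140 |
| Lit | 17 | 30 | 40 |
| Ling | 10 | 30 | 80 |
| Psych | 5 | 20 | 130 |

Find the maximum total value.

Meeting every minimum uses 20+30+30+20 = 100 hours, leaving 250.
Order the courses by expected points per hour: Stats 18 > Lit 17 > Ling 10 > Psych 5.
Give Stats 120 more to hit its cap of 140 → 130 left.
Lit takes 10 more to reach its cap of 40 → 120 left.
Give Ling 50 more to hit its cap of 80 → 70 left.
Psych has room for 110 more but only 70 remain, so it gets 90.
Total = 18×140 + 17×40 + 10×80 + 5×90 = 4450.

4450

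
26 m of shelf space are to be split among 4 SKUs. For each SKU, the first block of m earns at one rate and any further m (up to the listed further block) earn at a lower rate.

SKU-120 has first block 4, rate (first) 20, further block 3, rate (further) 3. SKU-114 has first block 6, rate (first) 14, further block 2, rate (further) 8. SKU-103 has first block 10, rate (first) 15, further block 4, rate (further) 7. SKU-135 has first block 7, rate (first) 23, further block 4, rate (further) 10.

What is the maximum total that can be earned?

Treat each block as its own option and order by rate: SKU-135/first 23 > SKU-120/first 20 > SKU-103/first 15 > SKU-114/first 14 > SKU-135/second 10 > SKU-114/second 8 > SKU-103/second 7 > SKU-120/second 3.
SKU-135/first (23): +7 → 19 left.
SKU-120/first (20): +4 → 15 left.
Fill SKU-103 first block (10 at 15) → 5 left.
SKU-114 first at 14: only 5 left, fill 5.
Total = 23×7 + 20×4 + 15×10 + 14×5 = 461.

461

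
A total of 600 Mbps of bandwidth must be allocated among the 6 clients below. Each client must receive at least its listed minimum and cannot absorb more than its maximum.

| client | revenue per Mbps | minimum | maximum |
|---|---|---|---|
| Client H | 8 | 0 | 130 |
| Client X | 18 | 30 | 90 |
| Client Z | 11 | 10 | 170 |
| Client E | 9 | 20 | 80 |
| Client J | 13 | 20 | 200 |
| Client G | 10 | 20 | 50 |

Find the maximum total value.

Meeting every minimum uses 0+30+10+20+20+20 = 100 Mbps, leaving 500.
Order the clients by revenue per Mbps: Client X 18 > Client J 13 > Client Z 11 > Client G 10 > Client E 9 > Client H 8.
Client X: +60 to 90 (cap) ; 440 left.
Client J takes 180 more to reach its cap of 200 ; 260 left.
Client Z: +160 to 170 (cap) ; 100 left.
Give Client G 30 more to hit its cap of 50 ; 70 left.
Client E takes 60 more to reach its cap of 80 ; 10 left.
Client H: +10 (room for 130) → 10. Pool exhausted.
Total = 8×10 + 18×90 + 11×170 + 9×80 + 13×200 + 10×50 = 7390.

7390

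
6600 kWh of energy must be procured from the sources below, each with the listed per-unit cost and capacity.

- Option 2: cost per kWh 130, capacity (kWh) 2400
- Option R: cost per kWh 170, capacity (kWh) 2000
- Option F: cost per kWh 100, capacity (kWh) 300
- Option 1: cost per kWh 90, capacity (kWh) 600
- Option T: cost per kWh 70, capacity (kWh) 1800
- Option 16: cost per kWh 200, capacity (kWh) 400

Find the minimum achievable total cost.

777000

Use sources in increasing cost order.
Option T at 70: take all 1800 kWh ; 4800 still needed.
Take 600 from Option 1 at 90 ; need 4200 more.
Option F at 100: take all 300 kWh ; 3900 still needed.
Option 2 at 130: take all 2400 kWh ; 1500 still needed.
Take 1500 from Option R at 170 to finish.
Option 16: unused.
Cost = 1800×70 + 600×90 + 300×100 + 2400×130 + 1500×170 = 777000.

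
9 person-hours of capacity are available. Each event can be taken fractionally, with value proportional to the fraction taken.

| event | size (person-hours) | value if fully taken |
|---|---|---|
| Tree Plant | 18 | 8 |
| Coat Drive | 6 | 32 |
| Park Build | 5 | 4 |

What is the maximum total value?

34.4

Best value per unit of size first: Coat Drive 32/6≈5.33, Park Build 4/5≈0.8, Tree Plant 8/18≈0.444.
Coat Drive: take in full, 6 person-hours for value 32 → 3 left.
Only 3 person-hours remain; take 3/5 of Park Build for value 4×3/5 = 2.4.
Total value = 34.4.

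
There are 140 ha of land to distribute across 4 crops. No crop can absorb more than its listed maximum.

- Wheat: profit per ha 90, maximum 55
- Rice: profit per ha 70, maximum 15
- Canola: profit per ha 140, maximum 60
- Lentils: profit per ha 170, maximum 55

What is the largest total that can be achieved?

Highest profit per ha first: Lentils 170 > Canola 140 > Wheat 90 > Rice 70.
Lentils: +55 to 55 (cap) ; 85 left.
Give Canola 60 to hit its cap of 60 ; 25 left.
Only 25 left; Wheat takes them to reach 25.
Total = 90×25 + 140×60 + 170×55 = 20000.

20000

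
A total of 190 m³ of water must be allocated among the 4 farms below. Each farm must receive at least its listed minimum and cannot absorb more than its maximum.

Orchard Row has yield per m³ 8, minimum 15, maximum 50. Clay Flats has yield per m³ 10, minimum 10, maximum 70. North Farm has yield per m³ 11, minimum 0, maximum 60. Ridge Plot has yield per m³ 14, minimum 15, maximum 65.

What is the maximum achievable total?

Meeting every minimum uses 15+10+0+15 = 40 m³, leaving 150.
Highest yield per m³ first: Ridge Plot 14 > North Farm 11 > Clay Flats 10 > Orchard Row 8.
Give Ridge Plot 50 more to hit its cap of 65 → 100 left.
North Farm takes 60 more to reach its cap of 60 → 40 left.
Clay Flats: +40 (room for 60) → 50. Pool exhausted.
Total = 8×15 + 10×50 + 11×60 + 14×65 = 2190.

2190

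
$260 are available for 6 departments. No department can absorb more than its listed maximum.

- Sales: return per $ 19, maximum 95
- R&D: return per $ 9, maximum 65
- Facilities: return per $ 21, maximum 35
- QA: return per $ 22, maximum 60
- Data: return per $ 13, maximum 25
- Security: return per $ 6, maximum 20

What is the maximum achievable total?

Highest return per $ first: QA 22 > Facilities 21 > Sales 19 > Data 13 > R&D 9 > Security 6.
QA: +60 to 60 (cap) ; 200 left.
Facilities takes 35 to reach its cap of 35 ; 165 left.
Sales takes 95 to reach its cap of 95 ; 70 left.
Data: +25 to 25 (cap) ; 45 left.
R&D has room for 65 but only 45 remain, so it gets 45.
Total = 19×95 + 9×45 + 21×35 + 22×60 + 13×25 = 4590.

4590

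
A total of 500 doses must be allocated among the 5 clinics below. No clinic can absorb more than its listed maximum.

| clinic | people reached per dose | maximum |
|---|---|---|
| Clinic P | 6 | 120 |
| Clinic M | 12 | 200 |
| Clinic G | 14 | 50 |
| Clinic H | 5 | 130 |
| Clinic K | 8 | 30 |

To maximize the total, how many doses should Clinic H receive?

Rank by people reached per dose: Clinic G 14 > Clinic M 12 > Clinic K 8 > Clinic P 6 > Clinic H 5.
Give Clinic G 50 to hit its cap of 50 — 450 left.
Give Clinic M 200 to hit its cap of 200 — 250 left.
Clinic K: +30 to 30 (cap) — 220 left.
Give Clinic P 120 to hit its cap of 120 — 100 left.
Clinic H has room for 130 but only 100 remain, so it gets 100.

100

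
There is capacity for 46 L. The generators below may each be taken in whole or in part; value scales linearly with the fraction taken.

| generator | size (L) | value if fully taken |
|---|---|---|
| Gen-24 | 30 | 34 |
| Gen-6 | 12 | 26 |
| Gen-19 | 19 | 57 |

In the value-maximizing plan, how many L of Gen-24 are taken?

15

Rank by value-to-size ratio: Gen-19 57/19≈3, Gen-6 26/12≈2.17, Gen-24 34/30≈1.13.
All 19 L of Gen-19 fit (value 57) ; 27 remain.
Gen-6: take in full, 12 L for value 26 ; 15 left.
Only 15 L remain; take 15/30 of Gen-24 for value 34×15/30 = 17.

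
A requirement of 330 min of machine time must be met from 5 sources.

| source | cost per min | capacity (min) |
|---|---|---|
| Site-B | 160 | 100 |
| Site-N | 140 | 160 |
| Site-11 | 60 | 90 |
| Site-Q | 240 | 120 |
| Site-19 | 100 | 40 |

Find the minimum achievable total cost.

38200

Cheapest first:
Take 90 from Site-11 at 60 ; need 240 more.
Site-19 (100): use full 40 ; 200 min to go.
Site-N at 140: take all 160 min ; 40 still needed.
Take 40 from Site-B at 160 to finish.
Site-Q: unused.
Cost = 90×60 + 40×100 + 160×140 + 40×160 = 38200.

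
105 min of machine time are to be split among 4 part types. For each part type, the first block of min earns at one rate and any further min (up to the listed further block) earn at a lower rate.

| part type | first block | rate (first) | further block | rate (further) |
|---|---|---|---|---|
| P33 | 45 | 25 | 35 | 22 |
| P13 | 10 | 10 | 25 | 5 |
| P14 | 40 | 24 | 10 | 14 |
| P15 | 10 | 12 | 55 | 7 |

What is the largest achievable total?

2525

Rank every tier by rate: P33/tier1 25 > P14/tier1 24 > P33/tier2 22 > P14/tier2 14 > P15/tier1 12 > P13/tier1 10 > P15/tier2 7 > P13/tier2 5.
P33/tier1 (25): +45 — 60 left.
P14 tier1 at 24: fill all 40 — 20 left.
P33/tier2: +20 of 35 at 22; pool empty.
Total = 25×45 + 24×40 + 22×20 = 2525.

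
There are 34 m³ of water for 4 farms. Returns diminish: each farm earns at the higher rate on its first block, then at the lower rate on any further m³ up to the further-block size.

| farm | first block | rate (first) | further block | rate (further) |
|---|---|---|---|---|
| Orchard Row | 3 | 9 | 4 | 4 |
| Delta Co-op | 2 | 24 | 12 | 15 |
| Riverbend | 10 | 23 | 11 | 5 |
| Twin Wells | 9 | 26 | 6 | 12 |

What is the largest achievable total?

704

Order all 8 blocks by rate: Twin Wells/tier1 26 > Delta Co-op/tier1 24 > Riverbend/tier1 23 > Delta Co-op/tier2 15 > Twin Wells/tier2 12 > Orchard Row/tier1 9 > Riverbend/tier2 5 > Orchard Row/tier2 4.
Fill Twin Wells tier1 block (9 at 26) ; 25 left.
Delta Co-op tier1 at 24: fill all 2 ; 23 left.
Riverbend/tier1 (23): +10 ; 13 left.
Delta Co-op/tier2 (15): +12 ; 1 left.
Twin Wells tier2 at 12: only 1 left, fill 1.
Total = 26×9 + 24×2 + 23×10 + 15×12 + 12×1 = 704.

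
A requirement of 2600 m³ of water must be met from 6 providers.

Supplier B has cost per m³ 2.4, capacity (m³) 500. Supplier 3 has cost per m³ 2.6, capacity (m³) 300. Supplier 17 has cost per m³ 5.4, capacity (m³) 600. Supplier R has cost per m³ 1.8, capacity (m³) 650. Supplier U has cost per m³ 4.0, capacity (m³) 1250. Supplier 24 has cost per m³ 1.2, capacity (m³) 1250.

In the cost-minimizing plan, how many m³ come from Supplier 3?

Use providers in increasing cost order.
Supplier 24 (1.2): use full 1250 → 1350 m³ to go.
Supplier R (1.8): use full 650 → 700 m³ to go.
Take 500 from Supplier B at 2.4 → need 200 more.
Supplier 3 (2.6): take the remaining 200 → done.
Supplier U, Supplier 17: unused.

200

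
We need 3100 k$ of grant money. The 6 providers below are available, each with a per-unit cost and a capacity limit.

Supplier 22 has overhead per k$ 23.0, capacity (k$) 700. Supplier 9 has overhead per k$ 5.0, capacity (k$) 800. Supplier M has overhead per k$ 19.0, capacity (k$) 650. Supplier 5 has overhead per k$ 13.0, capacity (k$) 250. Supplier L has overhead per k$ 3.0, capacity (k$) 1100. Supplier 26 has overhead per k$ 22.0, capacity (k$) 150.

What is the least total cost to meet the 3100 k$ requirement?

Fill from the cheapest provider first.
Take 1100 from Supplier L at 3.0 → need 2000 more.
Supplier 9 at 5.0: take all 800 k$ → 1200 still needed.
Supplier 5 (13.0): use full 250 → 950 k$ to go.
Supplier M at 19.0: take all 650 k$ → 300 still needed.
Supplier 26 at 22.0: take all 150 k$ → 150 still needed.
Take 150 from Supplier 22 at 23.0 to finish.
Cost = 1100×3.0 + 800×5.0 + 250×13.0 + 650×19.0 + 150×22.0 + 150×23.0 = 29650.

29650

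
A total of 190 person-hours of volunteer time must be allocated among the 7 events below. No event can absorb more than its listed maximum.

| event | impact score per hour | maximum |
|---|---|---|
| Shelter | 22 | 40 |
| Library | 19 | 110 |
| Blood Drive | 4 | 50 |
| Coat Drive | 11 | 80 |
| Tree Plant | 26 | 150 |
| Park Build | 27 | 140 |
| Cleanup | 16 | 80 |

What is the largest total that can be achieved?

Rank by impact score per hour: Park Build 27 > Tree Plant 26 > Shelter 22 > Library 19 > Cleanup 16 > Coat Drive 11 > Blood Drive 4.
Park Build takes 140 to reach its cap of 140 ; 50 left.
Tree Plant: +50 (room for 150) → 50. Pool exhausted.
Total = 26×50 + 27×140 = 5080.

5080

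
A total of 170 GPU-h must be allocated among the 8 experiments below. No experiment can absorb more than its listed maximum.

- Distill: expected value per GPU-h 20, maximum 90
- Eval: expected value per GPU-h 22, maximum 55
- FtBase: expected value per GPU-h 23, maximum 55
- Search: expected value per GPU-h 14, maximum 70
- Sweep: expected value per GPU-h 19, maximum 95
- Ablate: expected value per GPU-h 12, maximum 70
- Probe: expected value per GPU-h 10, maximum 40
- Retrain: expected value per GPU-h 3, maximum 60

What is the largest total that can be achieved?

3675

Order the experiments by expected value per GPU-h: FtBase 23 > Eval 22 > Distill 20 > Sweep 19 > Search 14 > Ablate 12 > Probe 10 > Retrain 3.
FtBase: +55 to 55 (cap) → 115 left.
Eval takes 55 to reach its cap of 55 → 60 left.
Only 60 left; Distill takes them to reach 60.
Total = 20×60 + 22×55 + 23×55 = 3675.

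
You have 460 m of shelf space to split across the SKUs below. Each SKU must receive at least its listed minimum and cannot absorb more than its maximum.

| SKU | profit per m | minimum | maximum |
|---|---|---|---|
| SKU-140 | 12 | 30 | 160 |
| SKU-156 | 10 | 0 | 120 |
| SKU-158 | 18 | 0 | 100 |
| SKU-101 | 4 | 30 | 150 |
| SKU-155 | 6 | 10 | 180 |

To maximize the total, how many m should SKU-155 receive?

50

Meeting every minimum uses 30+0+0+30+10 = 70 m, leaving 390.
Rank by profit per m: SKU-158 18 > SKU-140 12 > SKU-156 10 > SKU-155 6 > SKU-101 4.
SKU-158 takes 100 more to reach its cap of 100 → 290 left.
SKU-140 takes 130 more to reach its cap of 160 → 160 left.
SKU-156 takes 120 more to reach its cap of 120 → 40 left.
SKU-155 has room for 170 more but only 40 remain, so it gets 50.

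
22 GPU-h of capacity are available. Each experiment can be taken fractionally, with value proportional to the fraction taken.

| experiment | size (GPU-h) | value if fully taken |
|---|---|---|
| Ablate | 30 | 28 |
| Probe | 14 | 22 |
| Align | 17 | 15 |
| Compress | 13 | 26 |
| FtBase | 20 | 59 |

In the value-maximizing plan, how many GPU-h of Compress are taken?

2

Best value per unit of size first: FtBase 59/20≈2.95, Compress 26/13≈2, Probe 22/14≈1.57, Ablate 28/30≈0.933, Align 15/17≈0.882.
FtBase: take in full, 20 GPU-h for value 59 → 2 left.
2 GPU-h left: a 2/13 share of Compress gives 26×2/13 = 4.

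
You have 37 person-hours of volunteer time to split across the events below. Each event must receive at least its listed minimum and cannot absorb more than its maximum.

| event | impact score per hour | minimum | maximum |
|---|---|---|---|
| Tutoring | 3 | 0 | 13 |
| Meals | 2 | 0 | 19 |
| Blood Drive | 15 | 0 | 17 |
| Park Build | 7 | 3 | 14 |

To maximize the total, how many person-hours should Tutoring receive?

6

Meeting every minimum uses 0+0+0+3 = 3 person-hours, leaving 34.
Rank by impact score per hour: Blood Drive 15 > Park Build 7 > Tutoring 3 > Meals 2.
Give Blood Drive 17 more to hit its cap of 17 → 17 left.
Park Build takes 11 more to reach its cap of 14 → 6 left.
Only 6 left; Tutoring takes them to reach 6.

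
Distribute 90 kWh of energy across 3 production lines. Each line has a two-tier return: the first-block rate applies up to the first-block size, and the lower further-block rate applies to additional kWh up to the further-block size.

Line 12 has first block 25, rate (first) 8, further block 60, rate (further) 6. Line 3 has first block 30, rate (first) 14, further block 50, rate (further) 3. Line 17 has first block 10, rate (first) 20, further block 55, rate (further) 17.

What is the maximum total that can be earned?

Rank every tier by rate: Line 17/T1 20 > Line 17/T2 17 > Line 3/T1 14 > Line 12/T1 8 > Line 12/T2 6 > Line 3/T2 3.
Line 17 T1 at 20: fill all 10 → 80 left.
Fill Line 17 T2 block (55 at 17) → 25 left.
Line 3 T1 at 14: only 25 left, fill 25.
Total = 20×10 + 17×55 + 14×25 = 1485.

1485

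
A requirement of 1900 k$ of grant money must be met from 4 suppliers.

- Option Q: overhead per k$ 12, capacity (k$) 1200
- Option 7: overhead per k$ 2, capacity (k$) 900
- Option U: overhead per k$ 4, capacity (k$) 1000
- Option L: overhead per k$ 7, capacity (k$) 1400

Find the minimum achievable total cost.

5800

Use suppliers in increasing cost order.
Take 900 from Option 7 at 2 → need 1000 more.
Option U at 4: take all 1000 k$ → 0 still needed.
Option L, Option Q: unused.
Cost = 900×2 + 1000×4 = 5800.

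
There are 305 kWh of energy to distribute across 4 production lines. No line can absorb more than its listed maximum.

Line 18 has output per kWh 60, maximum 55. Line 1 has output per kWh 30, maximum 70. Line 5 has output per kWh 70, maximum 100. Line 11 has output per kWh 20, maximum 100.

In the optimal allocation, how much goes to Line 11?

Highest output per kWh first: Line 5 70 > Line 18 60 > Line 1 30 > Line 11 20.
Line 5: +100 to 100 (cap) ; 205 left.
Give Line 18 55 to hit its cap of 55 ; 150 left.
Line 1: +70 to 70 (cap) ; 80 left.
Line 11: +80 (room for 100) → 80. Pool exhausted.

80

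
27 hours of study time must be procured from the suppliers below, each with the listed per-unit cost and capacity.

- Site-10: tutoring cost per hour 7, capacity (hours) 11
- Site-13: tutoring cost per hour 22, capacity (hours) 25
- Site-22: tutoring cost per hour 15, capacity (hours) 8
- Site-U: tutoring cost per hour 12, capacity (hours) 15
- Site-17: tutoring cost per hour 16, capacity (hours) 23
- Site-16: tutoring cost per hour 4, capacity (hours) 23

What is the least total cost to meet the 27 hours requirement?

120

Use suppliers in increasing cost order.
Site-16 at 4: take all 23 hours → 4 still needed.
Site-10 (7): take the remaining 4 → done.
Site-U, Site-22, Site-17, Site-13: unused.
Cost = 23×4 + 4×7 = 120.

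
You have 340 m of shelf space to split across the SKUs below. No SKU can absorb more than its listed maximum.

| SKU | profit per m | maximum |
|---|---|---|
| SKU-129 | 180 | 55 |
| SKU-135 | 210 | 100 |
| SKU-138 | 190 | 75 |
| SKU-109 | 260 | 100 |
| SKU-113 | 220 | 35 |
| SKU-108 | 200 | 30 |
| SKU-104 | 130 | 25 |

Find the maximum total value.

74950

Highest profit per m first: SKU-109 260 > SKU-113 220 > SKU-135 210 > SKU-108 200 > SKU-138 190 > SKU-129 180 > SKU-104 130.
Give SKU-109 100 to hit its cap of 100 ; 240 left.
SKU-113 takes 35 to reach its cap of 35 ; 205 left.
SKU-135: +100 to 100 (cap) ; 105 left.
SKU-108: +30 to 30 (cap) ; 75 left.
SKU-138: +75 to 75 (cap) ; 0 left.
Total = 210×100 + 190×75 + 260×100 + 220×35 + 200×30 = 74950.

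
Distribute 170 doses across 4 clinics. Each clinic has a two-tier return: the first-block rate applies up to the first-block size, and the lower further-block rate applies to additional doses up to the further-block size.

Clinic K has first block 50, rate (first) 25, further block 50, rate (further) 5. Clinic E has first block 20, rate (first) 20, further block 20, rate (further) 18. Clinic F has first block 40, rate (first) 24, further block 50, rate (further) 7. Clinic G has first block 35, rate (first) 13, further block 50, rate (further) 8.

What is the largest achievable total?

Order all 8 blocks by rate: Clinic K/tier1 25 > Clinic F/tier1 24 > Clinic E/tier1 20 > Clinic E/tier2 18 > Clinic G/tier1 13 > Clinic G/tier2 8 > Clinic F/tier2 7 > Clinic K/tier2 5.
Clinic K/tier1 (25): +50 — 120 left.
Fill Clinic F tier1 block (40 at 24) — 80 left.
Clinic E/tier1 (20): +20 — 60 left.
Fill Clinic E tier2 block (20 at 18) — 40 left.
Clinic G/tier1 (13): +35 — 5 left.
Clinic G tier2 at 8: only 5 left, fill 5.
Total = 25×50 + 24×40 + 20×20 + 18×20 + 13×35 + 8×5 = 3465.

3465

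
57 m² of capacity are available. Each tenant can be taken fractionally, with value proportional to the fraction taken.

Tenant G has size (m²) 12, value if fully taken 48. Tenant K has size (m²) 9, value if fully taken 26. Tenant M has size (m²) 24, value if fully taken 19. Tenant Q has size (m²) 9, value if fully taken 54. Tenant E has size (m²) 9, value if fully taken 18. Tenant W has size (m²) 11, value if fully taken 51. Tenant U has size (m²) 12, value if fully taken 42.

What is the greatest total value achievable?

229

Rank by value-to-size ratio: Tenant Q 54/9≈6, Tenant W 51/11≈4.64, Tenant G 48/12≈4, Tenant U 42/12≈3.5, Tenant K 26/9≈2.89, Tenant E 18/9≈2, Tenant M 19/24≈0.792.
Tenant Q: take in full, 9 m² for value 54 → 48 left.
All 11 m² of Tenant W fit (value 51) → 37 remain.
All 12 m² of Tenant G fit (value 48) → 25 remain.
All 12 m² of Tenant U fit (value 42) → 13 remain.
Take all of Tenant K (9 m², value 26) → 4 m² left.
4 m² left: a 4/9 share of Tenant E gives 18×4/9 = 8.
Total value = 229.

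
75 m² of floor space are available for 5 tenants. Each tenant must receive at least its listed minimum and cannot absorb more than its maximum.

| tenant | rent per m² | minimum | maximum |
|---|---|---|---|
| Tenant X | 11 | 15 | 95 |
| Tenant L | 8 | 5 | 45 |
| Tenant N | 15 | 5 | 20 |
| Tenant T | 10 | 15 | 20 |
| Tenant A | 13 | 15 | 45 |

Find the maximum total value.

Meeting every minimum uses 15+5+5+15+15 = 55 m², leaving 20.
Highest rent per m² first: Tenant N 15 > Tenant A 13 > Tenant X 11 > Tenant T 10 > Tenant L 8.
Give Tenant N 15 more to hit its cap of 20 → 5 left.
Tenant A: +5 (room for 30) → 20. Pool exhausted.
Total = 11×15 + 8×5 + 15×20 + 10×15 + 13×20 = 915.

915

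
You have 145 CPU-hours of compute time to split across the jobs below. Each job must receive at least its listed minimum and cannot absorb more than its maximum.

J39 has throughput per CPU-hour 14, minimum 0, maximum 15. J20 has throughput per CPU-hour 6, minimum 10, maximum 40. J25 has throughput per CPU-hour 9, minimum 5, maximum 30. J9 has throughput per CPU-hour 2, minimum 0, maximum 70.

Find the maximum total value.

Meeting every minimum uses 0+10+5+0 = 15 CPU-hours, leaving 130.
Order the jobs by throughput per CPU-hour: J39 14 > J25 9 > J20 6 > J9 2.
J39: +15 to 15 (cap) — 115 left.
J25 takes 25 more to reach its cap of 30 — 90 left.
J20 takes 30 more to reach its cap of 40 — 60 left.
J9 has room for 70 more but only 60 remain, so it gets 60.
Total = 14×15 + 6×40 + 9×30 + 2×60 = 840.

840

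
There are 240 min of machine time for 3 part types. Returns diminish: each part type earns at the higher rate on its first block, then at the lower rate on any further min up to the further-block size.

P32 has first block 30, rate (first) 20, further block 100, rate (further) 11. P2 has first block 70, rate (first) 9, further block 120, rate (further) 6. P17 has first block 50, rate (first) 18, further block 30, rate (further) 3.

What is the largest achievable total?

Rank every tier by rate: P32/first 20 > P17/first 18 > P32/second 11 > P2/first 9 > P2/second 6 > P17/second 3.
P32/first (20): +30 → 210 left.
Fill P17 first block (50 at 18) → 160 left.
P32 second at 11: fill all 100 → 60 left.
P2 first at 9: only 60 left, fill 60.
Total = 20×30 + 18×50 + 11×100 + 9×60 = 3140.

3140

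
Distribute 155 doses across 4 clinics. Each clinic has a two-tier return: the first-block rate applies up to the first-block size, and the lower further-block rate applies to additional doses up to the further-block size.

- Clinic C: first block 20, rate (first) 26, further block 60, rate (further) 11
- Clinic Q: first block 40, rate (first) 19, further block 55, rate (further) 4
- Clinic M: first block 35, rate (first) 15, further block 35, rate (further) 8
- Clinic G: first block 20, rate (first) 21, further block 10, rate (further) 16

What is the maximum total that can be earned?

2715

Order all 8 blocks by rate: Clinic C/tier1 26 > Clinic G/tier1 21 > Clinic Q/tier1 19 > Clinic G/tier2 16 > Clinic M/tier1 15 > Clinic C/tier2 11 > Clinic M/tier2 8 > Clinic Q/tier2 4.
Clinic C/tier1 (26): +20 — 135 left.
Fill Clinic G tier1 block (20 at 21) — 115 left.
Fill Clinic Q tier1 block (40 at 19) — 75 left.
Clinic G/tier2 (16): +10 — 65 left.
Clinic M tier1 at 15: fill all 35 — 30 left.
Clinic C/tier2: +30 of 60 at 11; pool empty.
Total = 26×20 + 21×20 + 19×40 + 16×10 + 15×35 + 11×30 = 2715.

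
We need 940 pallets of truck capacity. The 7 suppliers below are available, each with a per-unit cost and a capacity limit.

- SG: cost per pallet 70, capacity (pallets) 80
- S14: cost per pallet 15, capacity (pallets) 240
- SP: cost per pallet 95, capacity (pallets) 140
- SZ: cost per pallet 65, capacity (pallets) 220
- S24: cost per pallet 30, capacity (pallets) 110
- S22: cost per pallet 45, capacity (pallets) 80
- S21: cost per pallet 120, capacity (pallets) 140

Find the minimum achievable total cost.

52100

Cheapest first:
S14 at 15: take all 240 pallets ; 700 still needed.
Take 110 from S24 at 30 ; need 590 more.
S22 at 45: take all 80 pallets ; 510 still needed.
Take 220 from SZ at 65 ; need 290 more.
Take 80 from SG at 70 ; need 210 more.
Take 140 from SP at 95 ; need 70 more.
S21 (120): take the remaining 70 ; done.
Cost = 240×15 + 110×30 + 80×45 + 220×65 + 80×70 + 140×95 + 70×120 = 52100.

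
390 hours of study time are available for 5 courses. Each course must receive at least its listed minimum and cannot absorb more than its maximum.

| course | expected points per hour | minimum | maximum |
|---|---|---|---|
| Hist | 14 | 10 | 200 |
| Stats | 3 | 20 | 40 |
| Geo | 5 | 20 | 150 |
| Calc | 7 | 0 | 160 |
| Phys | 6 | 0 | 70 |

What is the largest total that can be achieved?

4010

Meeting every minimum uses 10+20+20+0+0 = 50 hours, leaving 340.
Highest expected points per hour first: Hist 14 > Calc 7 > Phys 6 > Geo 5 > Stats 3.
Hist: +190 to 200 (cap) ; 150 left.
Calc: +150 (room for 160) → 150. Pool exhausted.
Total = 14×200 + 3×20 + 5×20 + 7×150 = 4010.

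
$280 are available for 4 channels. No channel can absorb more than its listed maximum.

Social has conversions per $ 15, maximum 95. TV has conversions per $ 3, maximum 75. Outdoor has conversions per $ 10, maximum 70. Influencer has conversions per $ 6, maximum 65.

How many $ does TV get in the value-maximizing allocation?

Order the channels by conversions per $: Social 15 > Outdoor 10 > Influencer 6 > TV 3.
Social takes 95 to reach its cap of 95 → 185 left.
Outdoor takes 70 to reach its cap of 70 → 115 left.
Influencer takes 65 to reach its cap of 65 → 50 left.
TV has room for 75 but only 50 remain, so it gets 50.

50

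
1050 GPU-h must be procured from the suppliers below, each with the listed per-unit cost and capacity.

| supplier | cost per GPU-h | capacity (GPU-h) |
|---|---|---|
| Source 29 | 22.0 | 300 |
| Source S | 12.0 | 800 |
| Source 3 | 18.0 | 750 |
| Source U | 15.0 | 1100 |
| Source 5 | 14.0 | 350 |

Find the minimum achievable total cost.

13100

Fill from the cheapest supplier first.
Source S at 12.0: take all 800 GPU-h — 250 still needed.
Take 250 from Source 5 at 14.0 to finish.
Source U, Source 3, Source 29: unused.
Cost = 800×12.0 + 250×14.0 = 13100.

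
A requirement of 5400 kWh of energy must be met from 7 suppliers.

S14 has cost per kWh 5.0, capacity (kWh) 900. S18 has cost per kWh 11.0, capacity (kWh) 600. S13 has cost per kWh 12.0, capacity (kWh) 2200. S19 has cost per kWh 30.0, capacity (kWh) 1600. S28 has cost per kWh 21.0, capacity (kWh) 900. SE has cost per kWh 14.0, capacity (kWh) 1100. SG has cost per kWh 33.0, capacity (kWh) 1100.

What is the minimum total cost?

Use suppliers in increasing cost order.
S14 at 5.0: take all 900 kWh ; 4500 still needed.
Take 600 from S18 at 11.0 ; need 3900 more.
S13 at 12.0: take all 2200 kWh ; 1700 still needed.
Take 1100 from SE at 14.0 ; need 600 more.
Take 600 from S28 at 21.0 to finish.
S19, SG: unused.
Cost = 900×5.0 + 600×11.0 + 2200×12.0 + 1100×14.0 + 600×21.0 = 65500.

65500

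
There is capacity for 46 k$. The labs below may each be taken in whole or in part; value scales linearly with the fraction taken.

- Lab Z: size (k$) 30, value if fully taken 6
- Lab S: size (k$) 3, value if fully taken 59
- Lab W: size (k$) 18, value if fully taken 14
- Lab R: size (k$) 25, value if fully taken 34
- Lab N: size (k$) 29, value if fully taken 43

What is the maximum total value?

Rank by value-to-size ratio: Lab S 59/3≈19.7, Lab N 43/29≈1.48, Lab R 34/25≈1.36, Lab W 14/18≈0.778, Lab Z 6/30≈0.2.
All 3 k$ of Lab S fit (value 59) ; 43 remain.
Lab N: take in full, 29 k$ for value 43 ; 14 left.
14 k$ left: a 14/25 share of Lab R gives 34×14/25 = 19.04.
Total value = 121.04.

121.04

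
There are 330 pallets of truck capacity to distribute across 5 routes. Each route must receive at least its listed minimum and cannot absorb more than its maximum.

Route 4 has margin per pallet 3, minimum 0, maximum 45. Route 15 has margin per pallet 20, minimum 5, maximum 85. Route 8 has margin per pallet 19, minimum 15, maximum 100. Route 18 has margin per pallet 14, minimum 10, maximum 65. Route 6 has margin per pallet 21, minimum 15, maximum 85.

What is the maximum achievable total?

6225

Meeting every minimum uses 0+5+15+10+15 = 45 pallets, leaving 285.
Rank by margin per pallet: Route 6 21 > Route 15 20 > Route 8 19 > Route 18 14 > Route 4 3.
Route 6 takes 70 more to reach its cap of 85 ; 215 left.
Give Route 15 80 more to hit its cap of 85 ; 135 left.
Route 8: +85 to 100 (cap) ; 50 left.
Route 18: +50 (room for 55) → 60. Pool exhausted.
Total = 20×85 + 19×100 + 14×60 + 21×85 = 6225.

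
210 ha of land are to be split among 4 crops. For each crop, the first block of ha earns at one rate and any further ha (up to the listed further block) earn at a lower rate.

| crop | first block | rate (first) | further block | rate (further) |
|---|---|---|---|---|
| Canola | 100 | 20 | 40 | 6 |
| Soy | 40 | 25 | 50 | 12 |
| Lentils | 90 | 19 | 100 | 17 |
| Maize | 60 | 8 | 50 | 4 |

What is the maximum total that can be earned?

4330

Order all 8 blocks by rate: Soy/T1 25 > Canola/T1 20 > Lentils/T1 19 > Lentils/T2 17 > Soy/T2 12 > Maize/T1 8 > Canola/T2 6 > Maize/T2 4.
Soy/T1 (25): +40 — 170 left.
Canola/T1 (20): +100 — 70 left.
Lentils/T1: +70 of 90 at 19; pool empty.
Total = 25×40 + 20×100 + 19×70 = 4330.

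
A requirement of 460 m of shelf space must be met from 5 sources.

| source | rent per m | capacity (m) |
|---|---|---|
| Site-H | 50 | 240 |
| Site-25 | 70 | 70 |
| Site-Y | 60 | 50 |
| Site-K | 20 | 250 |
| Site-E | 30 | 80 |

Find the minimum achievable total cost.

13900

Use sources in increasing cost order.
Take 250 from Site-K at 20 — need 210 more.
Site-E (30): use full 80 — 130 m to go.
Site-H (50): take the remaining 130 — done.
Site-Y, Site-25: unused.
Cost = 250×20 + 80×30 + 130×50 = 13900.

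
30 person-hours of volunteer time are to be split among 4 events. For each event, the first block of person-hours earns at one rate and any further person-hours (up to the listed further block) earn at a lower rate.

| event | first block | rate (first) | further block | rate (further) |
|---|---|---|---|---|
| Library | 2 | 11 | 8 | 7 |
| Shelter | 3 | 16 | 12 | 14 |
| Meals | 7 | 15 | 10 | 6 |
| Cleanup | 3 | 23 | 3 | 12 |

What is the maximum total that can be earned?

Order all 8 blocks by rate: Cleanup/tier1 23 > Shelter/tier1 16 > Meals/tier1 15 > Shelter/tier2 14 > Cleanup/tier2 12 > Library/tier1 11 > Library/tier2 7 > Meals/tier2 6.
Cleanup/tier1 (23): +3 — 27 left.
Fill Shelter tier1 block (3 at 16) — 24 left.
Meals/tier1 (15): +7 — 17 left.
Fill Shelter tier2 block (12 at 14) — 5 left.
Fill Cleanup tier2 block (3 at 12) — 2 left.
Library tier1 at 11: fill all 2 — 0 left.
Total = 23×3 + 16×3 + 15×7 + 14×12 + 12×3 + 11×2 = 448.

448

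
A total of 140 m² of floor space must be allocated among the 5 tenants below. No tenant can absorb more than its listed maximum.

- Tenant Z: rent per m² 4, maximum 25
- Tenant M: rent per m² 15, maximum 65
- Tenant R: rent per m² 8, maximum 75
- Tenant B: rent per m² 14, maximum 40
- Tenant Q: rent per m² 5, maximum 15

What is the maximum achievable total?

1815

Highest rent per m² first: Tenant M 15 > Tenant B 14 > Tenant R 8 > Tenant Q 5 > Tenant Z 4.
Tenant M takes 65 to reach its cap of 65 → 75 left.
Give Tenant B 40 to hit its cap of 40 → 35 left.
Only 35 left; Tenant R takes them to reach 35.
Total = 15×65 + 8×35 + 14×40 = 1815.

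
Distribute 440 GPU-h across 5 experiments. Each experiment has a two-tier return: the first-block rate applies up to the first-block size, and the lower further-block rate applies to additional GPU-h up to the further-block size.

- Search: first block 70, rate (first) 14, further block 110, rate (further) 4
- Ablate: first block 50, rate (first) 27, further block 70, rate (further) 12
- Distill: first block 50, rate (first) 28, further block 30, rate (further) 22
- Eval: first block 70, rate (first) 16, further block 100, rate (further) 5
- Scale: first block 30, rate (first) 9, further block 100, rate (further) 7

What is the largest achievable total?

7110

Rank every tier by rate: Distill/tier1 28 > Ablate/tier1 27 > Distill/tier2 22 > Eval/tier1 16 > Search/tier1 14 > Ablate/tier2 12 > Scale/tier1 9 > Scale/tier2 7 > Eval/tier2 5 > Search/tier2 4.
Distill/tier1 (28): +50 — 390 left.
Fill Ablate tier1 block (50 at 27) — 340 left.
Distill tier2 at 22: fill all 30 — 310 left.
Eval/tier1 (16): +70 — 240 left.
Fill Search tier1 block (70 at 14) — 170 left.
Fill Ablate tier2 block (70 at 12) — 100 left.
Fill Scale tier1 block (30 at 9) — 70 left.
Scale/tier2: +70 of 100 at 7; pool empty.
Total = 28×50 + 27×50 + 22×30 + 16×70 + 14×70 + 12×70 + 9×30 + 7×70 = 7110.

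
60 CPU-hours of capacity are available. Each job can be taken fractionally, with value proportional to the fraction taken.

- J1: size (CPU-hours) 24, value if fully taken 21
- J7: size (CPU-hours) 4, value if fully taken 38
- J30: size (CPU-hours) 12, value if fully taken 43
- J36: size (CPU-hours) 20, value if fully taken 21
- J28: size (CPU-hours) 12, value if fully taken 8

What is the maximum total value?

Rank by value-to-size ratio: J7 38/4≈9.5, J30 43/12≈3.58, J36 21/20≈1.05, J1 21/24≈0.875, J28 8/12≈0.667.
All 4 CPU-hours of J7 fit (value 38) → 56 remain.
J30: take in full, 12 CPU-hours for value 43 → 44 left.
Take all of J36 (20 CPU-hours, value 21) → 24 CPU-hours left.
Take all of J1 (24 CPU-hours, value 21) → 0 CPU-hours left.
Total value = 123.

123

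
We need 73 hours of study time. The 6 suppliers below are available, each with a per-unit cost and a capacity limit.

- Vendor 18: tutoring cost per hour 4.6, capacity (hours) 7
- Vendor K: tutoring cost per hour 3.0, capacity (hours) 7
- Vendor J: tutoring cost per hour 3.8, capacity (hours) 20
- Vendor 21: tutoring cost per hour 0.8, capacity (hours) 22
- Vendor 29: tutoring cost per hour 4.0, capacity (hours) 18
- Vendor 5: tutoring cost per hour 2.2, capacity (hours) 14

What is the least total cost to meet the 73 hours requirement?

Cheapest first:
Take 22 from Vendor 21 at 0.8 → need 51 more.
Take 14 from Vendor 5 at 2.2 → need 37 more.
Take 7 from Vendor K at 3.0 → need 30 more.
Take 20 from Vendor J at 3.8 → need 10 more.
Vendor 29 (4.0): take the remaining 10 → done.
Vendor 18: unused.
Cost = 22×0.8 + 14×2.2 + 7×3.0 + 20×3.8 + 10×4.0 = 185.4.

185.4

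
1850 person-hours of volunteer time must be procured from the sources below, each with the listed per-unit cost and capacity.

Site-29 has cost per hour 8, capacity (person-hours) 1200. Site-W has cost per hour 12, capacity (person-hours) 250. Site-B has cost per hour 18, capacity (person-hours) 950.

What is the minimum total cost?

19800

Cheapest first:
Site-29 (8): use full 1200 → 650 person-hours to go.
Take 250 from Site-W at 12 → need 400 more.
Site-B at 18: take 400 of its 950 → requirement met.
Cost = 1200×8 + 250×12 + 400×18 = 19800.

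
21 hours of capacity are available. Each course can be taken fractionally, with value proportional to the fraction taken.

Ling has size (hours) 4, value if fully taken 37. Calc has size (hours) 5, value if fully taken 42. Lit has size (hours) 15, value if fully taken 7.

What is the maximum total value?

84.6

Rank by value-to-size ratio: Ling 37/4≈9.25, Calc 42/5≈8.4, Lit 7/15≈0.467.
Ling: take in full, 4 hours for value 37 — 17 left.
Calc: take in full, 5 hours for value 42 — 12 left.
Fill the last 12 hours with part of Lit: 12/15 of it earns 5.6.
Total value = 84.6.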